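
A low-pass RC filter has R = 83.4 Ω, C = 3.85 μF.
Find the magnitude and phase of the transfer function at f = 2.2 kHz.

Step 1 — Angular frequency: ω = 2π·2200 = 1.382e+04 rad/s.
Step 2 — Transfer function: H(jω) = 1/(1 + jωRC).
Step 3 — Denominator: 1 + jωRC = 1 + j·1.382e+04·83.4·3.85e-06 = 1 + j4.438.
Step 4 — H = 0.04831 - j0.2144.
Step 5 — Magnitude: |H| = 0.2198 (-13.2 dB); phase: φ = -77.3°.

|H| = 0.2198 (-13.2 dB), φ = -77.3°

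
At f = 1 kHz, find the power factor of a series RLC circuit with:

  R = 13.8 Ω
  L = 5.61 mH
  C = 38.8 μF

Step 1 — Angular frequency: ω = 2π·f = 2π·1000 = 6283 rad/s.
Step 2 — Component impedances:
  R: Z = R = 13.8 Ω
  L: Z = jωL = j·6283·0.00561 = 0 + j35.25 Ω
  C: Z = 1/(jωC) = -j/(ω·C) = 0 - j4.102 Ω
Step 3 — Series combination: Z_total = R + L + C = 13.8 + j31.15 Ω = 34.07∠66.1° Ω.
Step 4 — Power factor: PF = cos(φ) = Re(Z)/|Z| = 13.8/34.067 = 0.4051.
Step 5 — Type: Im(Z) = 31.15 ⇒ lagging (phase φ = 66.1°).

PF = 0.4051 (lagging, φ = 66.1°)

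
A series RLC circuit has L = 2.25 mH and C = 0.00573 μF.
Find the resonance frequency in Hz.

Step 1 — Resonance condition Im(Z)=0 gives ω₀ = 1/√(LC).
Step 2 — ω₀ = 1/√(0.00225·5.73e-09) = 2.785e+05 rad/s.
Step 3 — f₀ = ω₀/(2π) = 4.433e+04 Hz.

f₀ = 4.433e+04 Hz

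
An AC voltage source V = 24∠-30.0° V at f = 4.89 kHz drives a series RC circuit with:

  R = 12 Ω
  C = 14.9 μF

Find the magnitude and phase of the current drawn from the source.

Step 1 — Angular frequency: ω = 2π·f = 2π·4890 = 3.072e+04 rad/s.
Step 2 — Component impedances:
  R: Z = R = 12 Ω
  C: Z = 1/(jωC) = -j/(ω·C) = 0 - j2.184 Ω
Step 3 — Series combination: Z_total = R + C = 12 - j2.184 Ω = 12.2∠-10.3° Ω.
Step 4 — Source phasor: V = 24∠-30.0° V = 20.78 - j12 V.
Step 5 — Ohm's law: I = V / Z_total = (20.78 - j12) / (12 - j2.184) = 1.853 - j0.6628 A.
Step 6 — Convert to polar: |I| = 1.968 A, ∠I = -19.7°.

I = 1.968∠-19.7° A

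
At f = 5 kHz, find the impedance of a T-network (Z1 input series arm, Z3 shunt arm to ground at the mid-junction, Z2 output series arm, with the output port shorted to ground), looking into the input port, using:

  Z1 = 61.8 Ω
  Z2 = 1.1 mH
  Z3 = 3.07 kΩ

Step 1 — Angular frequency: ω = 2π·f = 2π·5000 = 3.142e+04 rad/s.
Step 2 — Component impedances:
  Z1: Z = R = 61.8 Ω
  Z2: Z = jωL = j·3.142e+04·0.0011 = 0 + j34.56 Ω
  Z3: Z = R = 3070 Ω
Step 3 — With the output port shorted to ground, the output series arm Z2 runs from the junction to ground; the shunt arm Z3 also runs from the junction to ground. They appear in parallel: Z3 || Z2 = 0.3889 + j34.55 Ω.
Step 4 — Series with input arm Z1: Z_in = Z1 + (Z3 || Z2) = 62.19 + j34.55 Ω = 71.14∠29.1° Ω.

Z = 62.19 + j34.55 Ω = 71.14∠29.1° Ω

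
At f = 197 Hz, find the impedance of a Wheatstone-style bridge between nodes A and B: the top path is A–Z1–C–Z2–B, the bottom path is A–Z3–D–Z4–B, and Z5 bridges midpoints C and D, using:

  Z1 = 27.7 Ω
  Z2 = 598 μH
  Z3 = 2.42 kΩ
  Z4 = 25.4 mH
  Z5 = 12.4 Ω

Step 1 — Angular frequency: ω = 2π·f = 2π·197 = 1238 rad/s.
Step 2 — Component impedances:
  Z1: Z = R = 27.7 Ω
  Z2: Z = jωL = j·1238·0.000598 = 0 + j0.7402 Ω
  Z3: Z = R = 2420 Ω
  Z4: Z = jωL = j·1238·0.0254 = 0 + j31.44 Ω
  Z5: Z = R = 12.4 Ω
Step 3 — Bridge requires nodal analysis (the Z5 bridge couples midpoints C and D, so the two paths cannot be reduced to a simple series/parallel combination). Setting node B to ground and injecting 1 A at node A, the 3-node admittance system at A, C, D solves to V_A = Z_AB = 27.39 + j0.7237 Ω = 27.4∠1.5° Ω.

Z = 27.39 + j0.7237 Ω = 27.4∠1.5° Ω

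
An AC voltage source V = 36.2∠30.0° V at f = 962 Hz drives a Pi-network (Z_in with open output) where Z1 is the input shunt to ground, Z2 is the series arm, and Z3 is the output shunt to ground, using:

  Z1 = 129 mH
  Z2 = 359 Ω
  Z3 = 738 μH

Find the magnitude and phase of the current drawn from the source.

Step 1 — Angular frequency: ω = 2π·f = 2π·962 = 6044 rad/s.
Step 2 — Component impedances:
  Z1: Z = jωL = j·6044·0.129 = 0 + j779.7 Ω
  Z2: Z = R = 359 Ω
  Z3: Z = jωL = j·6044·0.000738 = 0 + j4.461 Ω
Step 3 — With open output, the series arm Z2 and the output shunt Z3 appear in series to ground: Z2 + Z3 = 359 + j4.461 Ω.
Step 4 — Parallel with input shunt Z1: Z_in = Z1 || (Z2 + Z3) = 293.4 + j138.8 Ω = 324.6∠25.3° Ω.
Step 5 — Source phasor: V = 36.2∠30.0° V = 31.35 + j18.1 V.
Step 6 — Ohm's law: I = V / Z_total = (31.35 + j18.1) / (293.4 + j138.8) = 0.1112 + j0.009119 A.
Step 7 — Convert to polar: |I| = 0.1115 A, ∠I = 4.7°.

I = 0.1115∠4.7° A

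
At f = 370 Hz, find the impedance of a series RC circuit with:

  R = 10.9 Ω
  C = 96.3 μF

Step 1 — Angular frequency: ω = 2π·f = 2π·370 = 2325 rad/s.
Step 2 — Component impedances:
  R: Z = R = 10.9 Ω
  C: Z = 1/(jωC) = -j/(ω·C) = 0 - j4.467 Ω
Step 3 — Series combination: Z_total = R + C = 10.9 - j4.467 Ω = 11.78∠-22.3° Ω.

Z = 10.9 - j4.467 Ω = 11.78∠-22.3° Ω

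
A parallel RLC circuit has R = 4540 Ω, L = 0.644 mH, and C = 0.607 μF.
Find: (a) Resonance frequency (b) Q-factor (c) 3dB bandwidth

Step 1 — Resonance: ω₀ = 1/√(LC) = 1/√(0.000644·6.07e-07) = 5.058e+04 rad/s.
Step 2 — f₀ = ω₀/(2π) = 8050 Hz.
Step 3 — Parallel Q: Q = R/(ω₀L) = 4540/(5.058e+04·0.000644) = 139.4.
Step 4 — Bandwidth: Δω = ω₀/Q = 362.9 rad/s; BW = Δω/(2π) = 57.75 Hz.

(a) f₀ = 8050 Hz  (b) Q = 139.4  (c) BW = 57.75 Hz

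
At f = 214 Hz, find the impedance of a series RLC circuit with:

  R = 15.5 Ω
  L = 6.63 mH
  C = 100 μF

Step 1 — Angular frequency: ω = 2π·f = 2π·214 = 1345 rad/s.
Step 2 — Component impedances:
  R: Z = R = 15.5 Ω
  L: Z = jωL = j·1345·0.00663 = 0 + j8.915 Ω
  C: Z = 1/(jωC) = -j/(ω·C) = 0 - j7.437 Ω
Step 3 — Series combination: Z_total = R + L + C = 15.5 + j1.478 Ω = 15.57∠5.4° Ω.

Z = 15.5 + j1.478 Ω = 15.57∠5.4° Ω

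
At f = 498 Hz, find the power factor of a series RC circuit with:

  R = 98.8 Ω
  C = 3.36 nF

Step 1 — Angular frequency: ω = 2π·f = 2π·498 = 3129 rad/s.
Step 2 — Component impedances:
  R: Z = R = 98.8 Ω
  C: Z = 1/(jωC) = -j/(ω·C) = 0 - j9.512e+04 Ω
Step 3 — Series combination: Z_total = R + C = 98.8 - j9.512e+04 Ω = 9.512e+04∠-89.9° Ω.
Step 4 — Power factor: PF = cos(φ) = Re(Z)/|Z| = 98.8/9.512e+04 = 0.001039.
Step 5 — Type: Im(Z) = -9.512e+04 ⇒ leading (phase φ = -89.9°).

PF = 0.001039 (leading, φ = -89.9°)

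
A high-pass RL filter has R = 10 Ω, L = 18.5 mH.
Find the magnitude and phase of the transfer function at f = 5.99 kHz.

Step 1 — Angular frequency: ω = 2π·5990 = 3.764e+04 rad/s.
Step 2 — Transfer function: H(jω) = jωL/(R + jωL).
Step 3 — Numerator jωL = j·696.3; denominator R + jωL = 10 + j696.3.
Step 4 — H = 0.9998 + j0.01436.
Step 5 — Magnitude: |H| = 0.9999 (-0.0 dB); phase: φ = 0.8°.

|H| = 0.9999 (-0.0 dB), φ = 0.8°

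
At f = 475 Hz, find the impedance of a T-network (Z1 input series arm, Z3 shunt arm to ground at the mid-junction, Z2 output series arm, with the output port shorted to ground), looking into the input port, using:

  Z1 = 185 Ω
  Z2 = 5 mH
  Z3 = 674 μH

Step 1 — Angular frequency: ω = 2π·f = 2π·475 = 2985 rad/s.
Step 2 — Component impedances:
  Z1: Z = R = 185 Ω
  Z2: Z = jωL = j·2985·0.005 = 0 + j14.92 Ω
  Z3: Z = jωL = j·2985·0.000674 = 0 + j2.012 Ω
Step 3 — With the output port shorted to ground, the output series arm Z2 runs from the junction to ground; the shunt arm Z3 also runs from the junction to ground. They appear in parallel: Z3 || Z2 = 0 + j1.773 Ω.
Step 4 — Series with input arm Z1: Z_in = Z1 + (Z3 || Z2) = 185 + j1.773 Ω = 185∠0.5° Ω.

Z = 185 + j1.773 Ω = 185∠0.5° Ω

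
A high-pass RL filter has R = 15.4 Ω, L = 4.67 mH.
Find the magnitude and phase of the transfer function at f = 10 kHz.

Step 1 — Angular frequency: ω = 2π·1e+04 = 6.283e+04 rad/s.
Step 2 — Transfer function: H(jω) = jωL/(R + jωL).
Step 3 — Numerator jωL = j·293.4; denominator R + jωL = 15.4 + j293.4.
Step 4 — H = 0.9973 + j0.05234.
Step 5 — Magnitude: |H| = 0.9986 (-0.0 dB); phase: φ = 3.0°.

|H| = 0.9986 (-0.0 dB), φ = 3.0°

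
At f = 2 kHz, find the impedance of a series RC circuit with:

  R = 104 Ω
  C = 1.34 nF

Step 1 — Angular frequency: ω = 2π·f = 2π·2000 = 1.257e+04 rad/s.
Step 2 — Component impedances:
  R: Z = R = 104 Ω
  C: Z = 1/(jωC) = -j/(ω·C) = 0 - j5.939e+04 Ω
Step 3 — Series combination: Z_total = R + C = 104 - j5.939e+04 Ω = 5.939e+04∠-89.9° Ω.

Z = 104 - j5.939e+04 Ω = 5.939e+04∠-89.9° Ω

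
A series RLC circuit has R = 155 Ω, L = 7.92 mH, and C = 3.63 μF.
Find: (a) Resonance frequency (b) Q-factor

Step 1 — Resonance condition Im(Z)=0 gives ω₀ = 1/√(LC).
Step 2 — ω₀ = 1/√(0.00792·3.63e-06) = 5898 rad/s.
Step 3 — f₀ = ω₀/(2π) = 938.7 Hz.
Step 4 — Series Q: Q = ω₀L/R = 5898·0.00792/155 = 0.3014.

(a) f₀ = 938.7 Hz  (b) Q = 0.3014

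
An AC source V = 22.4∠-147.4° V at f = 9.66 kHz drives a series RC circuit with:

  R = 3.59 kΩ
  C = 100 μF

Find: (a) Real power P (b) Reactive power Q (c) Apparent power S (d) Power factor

Step 1 — Angular frequency: ω = 2π·f = 2π·9660 = 6.07e+04 rad/s.
Step 2 — Component impedances:
  R: Z = R = 3590 Ω
  C: Z = 1/(jωC) = -j/(ω·C) = 0 - j0.1648 Ω
Step 3 — Series combination: Z_total = R + C = 3590 - j0.1648 Ω = 3590∠-0.0° Ω.
Step 4 — Source phasor: V = 22.4∠-147.4° V = -18.87 - j12.07 V.
Step 5 — Current: I = V / Z = -0.005256 - j0.003362 A = 0.00624∠-147.4° A.
Step 6 — Complex power: S = V·I* = 0.1398 - j6.414e-06 VA.
Step 7 — Real power: P = Re(S) = 0.1398 W.
Step 8 — Reactive power: Q = Im(S) = -6.414e-06 VAR.
Step 9 — Apparent power: |S| = 0.1398 VA.
Step 10 — Power factor: PF = P/|S| = 1 (leading).

(a) P = 0.1398 W  (b) Q = -6.414e-06 VAR  (c) S = 0.1398 VA  (d) PF = 1 (leading)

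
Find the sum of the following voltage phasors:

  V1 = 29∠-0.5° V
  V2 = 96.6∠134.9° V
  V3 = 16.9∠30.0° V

Step 1 — Convert each phasor to rectangular form:
  V1 = 29·(cos(-0.5°) + j·sin(-0.5°)) = 29 - j0.2531 V
  V2 = 96.6·(cos(134.9°) + j·sin(134.9°)) = -68.19 + j68.43 V
  V3 = 16.9·(cos(30.0°) + j·sin(30.0°)) = 14.64 + j8.45 V
Step 2 — Sum components: V_total = -24.55 + j76.62 V.
Step 3 — Convert to polar: |V_total| = 80.46 V, ∠V_total = 107.8°.

V_total = 80.46∠107.8° V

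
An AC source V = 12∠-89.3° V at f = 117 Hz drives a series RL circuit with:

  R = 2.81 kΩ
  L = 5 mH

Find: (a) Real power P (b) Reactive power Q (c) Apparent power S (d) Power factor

Step 1 — Angular frequency: ω = 2π·f = 2π·117 = 735.1 rad/s.
Step 2 — Component impedances:
  R: Z = R = 2810 Ω
  L: Z = jωL = j·735.1·0.005 = 0 + j3.676 Ω
Step 3 — Series combination: Z_total = R + L = 2810 + j3.676 Ω = 2810∠0.1° Ω.
Step 4 — Source phasor: V = 12∠-89.3° V = 0.1466 - j12 V.
Step 5 — Current: I = V / Z = 4.659e-05 - j0.00427 A = 0.00427∠-89.4° A.
Step 6 — Complex power: S = V·I* = 0.05125 + j6.703e-05 VA.
Step 7 — Real power: P = Re(S) = 0.05125 W.
Step 8 — Reactive power: Q = Im(S) = 6.703e-05 VAR.
Step 9 — Apparent power: |S| = 0.05125 VA.
Step 10 — Power factor: PF = P/|S| = 1 (lagging).

(a) P = 0.05125 W  (b) Q = 6.703e-05 VAR  (c) S = 0.05125 VA  (d) PF = 1 (lagging)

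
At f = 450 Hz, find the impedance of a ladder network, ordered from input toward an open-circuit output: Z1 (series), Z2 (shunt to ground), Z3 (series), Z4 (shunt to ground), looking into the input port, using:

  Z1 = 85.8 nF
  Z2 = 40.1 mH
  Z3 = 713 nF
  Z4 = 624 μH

Step 1 — Angular frequency: ω = 2π·f = 2π·450 = 2827 rad/s.
Step 2 — Component impedances:
  Z1: Z = 1/(jωC) = -j/(ω·C) = 0 - j4122 Ω
  Z2: Z = jωL = j·2827·0.0401 = 0 + j113.4 Ω
  Z3: Z = 1/(jωC) = -j/(ω·C) = 0 - j496 Ω
  Z4: Z = jωL = j·2827·0.000624 = 0 + j1.764 Ω
Step 3 — Ladder network (open output): work backward from the far end, alternating series and parallel combinations. Z_in = 0 - j3975 Ω = 3975∠-90.0° Ω.

Z = 0 - j3975 Ω = 3975∠-90.0° Ω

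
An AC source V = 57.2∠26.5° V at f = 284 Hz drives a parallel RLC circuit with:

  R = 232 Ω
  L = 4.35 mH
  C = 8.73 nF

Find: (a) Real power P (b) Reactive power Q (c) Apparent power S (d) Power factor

Step 1 — Angular frequency: ω = 2π·f = 2π·284 = 1784 rad/s.
Step 2 — Component impedances:
  R: Z = R = 232 Ω
  L: Z = jωL = j·1784·0.00435 = 0 + j7.762 Ω
  C: Z = 1/(jωC) = -j/(ω·C) = 0 - j6.419e+04 Ω
Step 3 — Parallel combination: 1/Z_total = 1/R + 1/L + 1/C; Z_total = 0.2595 + j7.755 Ω = 7.759∠88.1° Ω.
Step 4 — Source phasor: V = 57.2∠26.5° V = 51.19 + j25.52 V.
Step 5 — Current: I = V / Z = 3.508 - j6.484 A = 7.372∠-61.6° A.
Step 6 — Complex power: S = V·I* = 14.1 + j421.5 VA.
Step 7 — Real power: P = Re(S) = 14.1 W.
Step 8 — Reactive power: Q = Im(S) = 421.5 VAR.
Step 9 — Apparent power: |S| = 421.7 VA.
Step 10 — Power factor: PF = P/|S| = 0.03344 (lagging).

(a) P = 14.1 W  (b) Q = 421.5 VAR  (c) S = 421.7 VA  (d) PF = 0.03344 (lagging)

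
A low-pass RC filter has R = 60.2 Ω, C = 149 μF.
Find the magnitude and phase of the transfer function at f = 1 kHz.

Step 1 — Angular frequency: ω = 2π·1000 = 6283 rad/s.
Step 2 — Transfer function: H(jω) = 1/(1 + jωRC).
Step 3 — Denominator: 1 + jωRC = 1 + j·6283·60.2·0.000149 = 1 + j56.36.
Step 4 — H = 0.0003147 - j0.01774.
Step 5 — Magnitude: |H| = 0.01774 (-35.0 dB); phase: φ = -89.0°.

|H| = 0.01774 (-35.0 dB), φ = -89.0°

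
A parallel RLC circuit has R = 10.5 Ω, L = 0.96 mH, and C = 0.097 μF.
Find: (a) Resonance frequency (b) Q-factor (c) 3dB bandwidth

Step 1 — Resonance: ω₀ = 1/√(LC) = 1/√(0.00096·9.7e-08) = 1.036e+05 rad/s.
Step 2 — f₀ = ω₀/(2π) = 1.649e+04 Hz.
Step 3 — Parallel Q: Q = R/(ω₀L) = 10.5/(1.036e+05·0.00096) = 0.1055.
Step 4 — Bandwidth: Δω = ω₀/Q = 9.818e+05 rad/s; BW = Δω/(2π) = 1.563e+05 Hz.

(a) f₀ = 1.649e+04 Hz  (b) Q = 0.1055  (c) BW = 1.563e+05 Hz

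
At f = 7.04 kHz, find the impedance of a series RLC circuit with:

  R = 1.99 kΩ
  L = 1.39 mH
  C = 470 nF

Step 1 — Angular frequency: ω = 2π·f = 2π·7040 = 4.423e+04 rad/s.
Step 2 — Component impedances:
  R: Z = R = 1990 Ω
  L: Z = jωL = j·4.423e+04·0.00139 = 0 + j61.48 Ω
  C: Z = 1/(jωC) = -j/(ω·C) = 0 - j48.1 Ω
Step 3 — Series combination: Z_total = R + L + C = 1990 + j13.38 Ω = 1990∠0.4° Ω.

Z = 1990 + j13.38 Ω = 1990∠0.4° Ω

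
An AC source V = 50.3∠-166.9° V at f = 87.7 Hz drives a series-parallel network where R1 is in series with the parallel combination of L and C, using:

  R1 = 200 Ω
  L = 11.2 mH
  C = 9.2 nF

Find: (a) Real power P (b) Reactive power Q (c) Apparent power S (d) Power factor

Step 1 — Angular frequency: ω = 2π·f = 2π·87.7 = 551 rad/s.
Step 2 — Component impedances:
  R1: Z = R = 200 Ω
  L: Z = jωL = j·551·0.0112 = 0 + j6.172 Ω
  C: Z = 1/(jωC) = -j/(ω·C) = 0 - j1.973e+05 Ω
Step 3 — Parallel branch: L || C = 1/(1/L + 1/C) = 0 + j6.172 Ω.
Step 4 — Series with R1: Z_total = R1 + (L || C) = 200 + j6.172 Ω = 200.1∠1.8° Ω.
Step 5 — Source phasor: V = 50.3∠-166.9° V = -48.99 - j11.4 V.
Step 6 — Current: I = V / Z = -0.2465 - j0.0494 A = 0.2514∠-168.7° A.
Step 7 — Complex power: S = V·I* = 12.64 + j0.39 VA.
Step 8 — Real power: P = Re(S) = 12.64 W.
Step 9 — Reactive power: Q = Im(S) = 0.39 VAR.
Step 10 — Apparent power: |S| = 12.64 VA.
Step 11 — Power factor: PF = P/|S| = 0.9995 (lagging).

(a) P = 12.64 W  (b) Q = 0.39 VAR  (c) S = 12.64 VA  (d) PF = 0.9995 (lagging)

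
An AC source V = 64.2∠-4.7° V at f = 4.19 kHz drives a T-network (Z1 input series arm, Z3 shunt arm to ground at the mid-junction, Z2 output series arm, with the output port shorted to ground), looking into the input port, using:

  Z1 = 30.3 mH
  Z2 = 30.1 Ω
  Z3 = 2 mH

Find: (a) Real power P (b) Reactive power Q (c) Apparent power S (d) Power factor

Step 1 — Angular frequency: ω = 2π·f = 2π·4190 = 2.633e+04 rad/s.
Step 2 — Component impedances:
  Z1: Z = jωL = j·2.633e+04·0.0303 = 0 + j797.7 Ω
  Z2: Z = R = 30.1 Ω
  Z3: Z = jωL = j·2.633e+04·0.002 = 0 + j52.65 Ω
Step 3 — With the output port shorted to ground, the output series arm Z2 runs from the junction to ground; the shunt arm Z3 also runs from the junction to ground. They appear in parallel: Z3 || Z2 = 22.69 + j12.97 Ω.
Step 4 — Series with input arm Z1: Z_in = Z1 + (Z3 || Z2) = 22.69 + j810.7 Ω = 811∠88.4° Ω.
Step 5 — Source phasor: V = 64.2∠-4.7° V = 63.98 - j5.26 V.
Step 6 — Current: I = V / Z = -0.004277 - j0.07905 A = 0.07916∠-93.1° A.
Step 7 — Complex power: S = V·I* = 0.1422 + j5.08 VA.
Step 8 — Real power: P = Re(S) = 0.1422 W.
Step 9 — Reactive power: Q = Im(S) = 5.08 VAR.
Step 10 — Apparent power: |S| = 5.082 VA.
Step 11 — Power factor: PF = P/|S| = 0.02797 (lagging).

(a) P = 0.1422 W  (b) Q = 5.08 VAR  (c) S = 5.082 VA  (d) PF = 0.02797 (lagging)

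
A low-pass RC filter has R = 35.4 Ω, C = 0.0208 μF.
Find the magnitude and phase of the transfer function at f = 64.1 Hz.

Step 1 — Angular frequency: ω = 2π·64.1 = 402.8 rad/s.
Step 2 — Transfer function: H(jω) = 1/(1 + jωRC).
Step 3 — Denominator: 1 + jωRC = 1 + j·402.8·35.4·2.08e-08 = 1 + j0.0002966.
Step 4 — H = 1 - j0.0002966.
Step 5 — Magnitude: |H| = 1 (-0.0 dB); phase: φ = -0.0°.

|H| = 1 (-0.0 dB), φ = -0.0°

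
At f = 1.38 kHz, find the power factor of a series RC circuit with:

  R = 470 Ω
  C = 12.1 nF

Step 1 — Angular frequency: ω = 2π·f = 2π·1380 = 8671 rad/s.
Step 2 — Component impedances:
  R: Z = R = 470 Ω
  C: Z = 1/(jωC) = -j/(ω·C) = 0 - j9531 Ω
Step 3 — Series combination: Z_total = R + C = 470 - j9531 Ω = 9543∠-87.2° Ω.
Step 4 — Power factor: PF = cos(φ) = Re(Z)/|Z| = 470/9543 = 0.04925.
Step 5 — Type: Im(Z) = -9531 ⇒ leading (phase φ = -87.2°).

PF = 0.04925 (leading, φ = -87.2°)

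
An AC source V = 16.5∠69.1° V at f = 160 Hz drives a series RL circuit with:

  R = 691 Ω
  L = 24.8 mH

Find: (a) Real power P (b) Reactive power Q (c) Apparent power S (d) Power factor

Step 1 — Angular frequency: ω = 2π·f = 2π·160 = 1005 rad/s.
Step 2 — Component impedances:
  R: Z = R = 691 Ω
  L: Z = jωL = j·1005·0.0248 = 0 + j24.93 Ω
Step 3 — Series combination: Z_total = R + L = 691 + j24.93 Ω = 691.4∠2.1° Ω.
Step 4 — Source phasor: V = 16.5∠69.1° V = 5.886 + j15.41 V.
Step 5 — Current: I = V / Z = 0.009311 + j0.02197 A = 0.02386∠67.0° A.
Step 6 — Complex power: S = V·I* = 0.3935 + j0.0142 VA.
Step 7 — Real power: P = Re(S) = 0.3935 W.
Step 8 — Reactive power: Q = Im(S) = 0.0142 VAR.
Step 9 — Apparent power: |S| = 0.3937 VA.
Step 10 — Power factor: PF = P/|S| = 0.9993 (lagging).

(a) P = 0.3935 W  (b) Q = 0.0142 VAR  (c) S = 0.3937 VA  (d) PF = 0.9993 (lagging)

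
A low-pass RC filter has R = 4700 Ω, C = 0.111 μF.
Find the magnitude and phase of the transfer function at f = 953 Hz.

Step 1 — Angular frequency: ω = 2π·953 = 5988 rad/s.
Step 2 — Transfer function: H(jω) = 1/(1 + jωRC).
Step 3 — Denominator: 1 + jωRC = 1 + j·5988·4700·1.11e-07 = 1 + j3.124.
Step 4 — H = 0.09295 - j0.2904.
Step 5 — Magnitude: |H| = 0.3049 (-10.3 dB); phase: φ = -72.2°.

|H| = 0.3049 (-10.3 dB), φ = -72.2°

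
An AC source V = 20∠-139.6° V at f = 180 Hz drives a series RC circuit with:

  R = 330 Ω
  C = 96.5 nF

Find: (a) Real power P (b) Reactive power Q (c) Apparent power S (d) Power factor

Step 1 — Angular frequency: ω = 2π·f = 2π·180 = 1131 rad/s.
Step 2 — Component impedances:
  R: Z = R = 330 Ω
  C: Z = 1/(jωC) = -j/(ω·C) = 0 - j9163 Ω
Step 3 — Series combination: Z_total = R + C = 330 - j9163 Ω = 9169∠-87.9° Ω.
Step 4 — Source phasor: V = 20∠-139.6° V = -15.23 - j12.96 V.
Step 5 — Current: I = V / Z = 0.001353 - j0.001711 A = 0.002181∠-51.7° A.
Step 6 — Complex power: S = V·I* = 0.00157 - j0.0436 VA.
Step 7 — Real power: P = Re(S) = 0.00157 W.
Step 8 — Reactive power: Q = Im(S) = -0.0436 VAR.
Step 9 — Apparent power: |S| = 0.04363 VA.
Step 10 — Power factor: PF = P/|S| = 0.03599 (leading).

(a) P = 0.00157 W  (b) Q = -0.0436 VAR  (c) S = 0.04363 VA  (d) PF = 0.03599 (leading)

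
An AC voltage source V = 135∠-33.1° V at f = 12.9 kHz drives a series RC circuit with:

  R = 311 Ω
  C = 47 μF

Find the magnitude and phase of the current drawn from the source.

Step 1 — Angular frequency: ω = 2π·f = 2π·1.29e+04 = 8.105e+04 rad/s.
Step 2 — Component impedances:
  R: Z = R = 311 Ω
  C: Z = 1/(jωC) = -j/(ω·C) = 0 - j0.2625 Ω
Step 3 — Series combination: Z_total = R + C = 311 - j0.2625 Ω = 311∠-0.0° Ω.
Step 4 — Source phasor: V = 135∠-33.1° V = 113.1 - j73.72 V.
Step 5 — Ohm's law: I = V / Z_total = (113.1 - j73.72) / (311 - j0.2625) = 0.3638 - j0.2367 A.
Step 6 — Convert to polar: |I| = 0.4341 A, ∠I = -33.1°.

I = 0.4341∠-33.1° A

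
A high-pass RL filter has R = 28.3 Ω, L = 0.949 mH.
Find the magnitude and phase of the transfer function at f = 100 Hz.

Step 1 — Angular frequency: ω = 2π·100 = 628.3 rad/s.
Step 2 — Transfer function: H(jω) = jωL/(R + jωL).
Step 3 — Numerator jωL = j·0.5963; denominator R + jωL = 28.3 + j0.5963.
Step 4 — H = 0.0004437 + j0.02106.
Step 5 — Magnitude: |H| = 0.02107 (-33.5 dB); phase: φ = 88.8°.

|H| = 0.02107 (-33.5 dB), φ = 88.8°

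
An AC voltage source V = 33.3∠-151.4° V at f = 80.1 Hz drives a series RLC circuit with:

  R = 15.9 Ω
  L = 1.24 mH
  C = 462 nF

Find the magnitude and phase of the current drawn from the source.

Step 1 — Angular frequency: ω = 2π·f = 2π·80.1 = 503.3 rad/s.
Step 2 — Component impedances:
  R: Z = R = 15.9 Ω
  L: Z = jωL = j·503.3·0.00124 = 0 + j0.6241 Ω
  C: Z = 1/(jωC) = -j/(ω·C) = 0 - j4301 Ω
Step 3 — Series combination: Z_total = R + L + C = 15.9 - j4300 Ω = 4300∠-89.8° Ω.
Step 4 — Source phasor: V = 33.3∠-151.4° V = -29.24 - j15.94 V.
Step 5 — Ohm's law: I = V / Z_total = (-29.24 - j15.94) / (15.9 - j4300) = 0.003682 - j0.006813 A.
Step 6 — Convert to polar: |I| = 0.007744 A, ∠I = -61.6°.

I = 0.007744∠-61.6° A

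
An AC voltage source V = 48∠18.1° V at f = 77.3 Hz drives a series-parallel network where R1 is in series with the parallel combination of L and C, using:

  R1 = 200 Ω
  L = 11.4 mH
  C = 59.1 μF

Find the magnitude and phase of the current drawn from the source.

Step 1 — Angular frequency: ω = 2π·f = 2π·77.3 = 485.7 rad/s.
Step 2 — Component impedances:
  R1: Z = R = 200 Ω
  L: Z = jωL = j·485.7·0.0114 = 0 + j5.537 Ω
  C: Z = 1/(jωC) = -j/(ω·C) = 0 - j34.84 Ω
Step 3 — Parallel branch: L || C = 1/(1/L + 1/C) = 0 + j6.583 Ω.
Step 4 — Series with R1: Z_total = R1 + (L || C) = 200 + j6.583 Ω = 200.1∠1.9° Ω.
Step 5 — Source phasor: V = 48∠18.1° V = 45.62 + j14.91 V.
Step 6 — Ohm's law: I = V / Z_total = (45.62 + j14.91) / (200 + j6.583) = 0.2303 + j0.06698 A.
Step 7 — Convert to polar: |I| = 0.2399 A, ∠I = 16.2°.

I = 0.2399∠16.2° A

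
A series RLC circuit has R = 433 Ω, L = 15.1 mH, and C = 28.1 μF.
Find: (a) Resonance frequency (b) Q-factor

Step 1 — Resonance condition Im(Z)=0 gives ω₀ = 1/√(LC).
Step 2 — ω₀ = 1/√(0.0151·2.81e-05) = 1535 rad/s.
Step 3 — f₀ = ω₀/(2π) = 244.3 Hz.
Step 4 — Series Q: Q = ω₀L/R = 1535·0.0151/433 = 0.05354.

(a) f₀ = 244.3 Hz  (b) Q = 0.05354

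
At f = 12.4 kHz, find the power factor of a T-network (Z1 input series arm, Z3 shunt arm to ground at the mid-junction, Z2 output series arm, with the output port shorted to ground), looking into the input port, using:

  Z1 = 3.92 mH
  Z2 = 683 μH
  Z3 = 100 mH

Step 1 — Angular frequency: ω = 2π·f = 2π·1.24e+04 = 7.791e+04 rad/s.
Step 2 — Component impedances:
  Z1: Z = jωL = j·7.791e+04·0.00392 = 0 + j305.4 Ω
  Z2: Z = jωL = j·7.791e+04·0.000683 = 0 + j53.21 Ω
  Z3: Z = jωL = j·7.791e+04·0.1 = 0 + j7791 Ω
Step 3 — With the output port shorted to ground, the output series arm Z2 runs from the junction to ground; the shunt arm Z3 also runs from the junction to ground. They appear in parallel: Z3 || Z2 = 0 + j52.85 Ω.
Step 4 — Series with input arm Z1: Z_in = Z1 + (Z3 || Z2) = 0 + j358.3 Ω = 358.3∠90.0° Ω.
Step 5 — Power factor: PF = cos(φ) = Re(Z)/|Z| = 0/358.3 = 0.
Step 6 — Type: Im(Z) = 358.3 ⇒ lagging (phase φ = 90.0°).

PF = 0 (lagging, φ = 90.0°)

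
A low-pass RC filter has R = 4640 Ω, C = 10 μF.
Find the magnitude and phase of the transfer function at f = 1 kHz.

Step 1 — Angular frequency: ω = 2π·1000 = 6283 rad/s.
Step 2 — Transfer function: H(jω) = 1/(1 + jωRC).
Step 3 — Denominator: 1 + jωRC = 1 + j·6283·4640·1e-05 = 1 + j291.5.
Step 4 — H = 1.177e-05 - j0.00343.
Step 5 — Magnitude: |H| = 0.00343 (-49.3 dB); phase: φ = -89.8°.

|H| = 0.00343 (-49.3 dB), φ = -89.8°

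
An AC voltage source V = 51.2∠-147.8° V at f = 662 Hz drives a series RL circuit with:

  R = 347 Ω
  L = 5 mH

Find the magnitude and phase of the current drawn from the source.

Step 1 — Angular frequency: ω = 2π·f = 2π·662 = 4159 rad/s.
Step 2 — Component impedances:
  R: Z = R = 347 Ω
  L: Z = jωL = j·4159·0.005 = 0 + j20.8 Ω
Step 3 — Series combination: Z_total = R + L = 347 + j20.8 Ω = 347.6∠3.4° Ω.
Step 4 — Source phasor: V = 51.2∠-147.8° V = -43.33 - j27.28 V.
Step 5 — Ohm's law: I = V / Z_total = (-43.33 - j27.28) / (347 + j20.8) = -0.1291 - j0.07089 A.
Step 6 — Convert to polar: |I| = 0.1473 A, ∠I = -151.2°.

I = 0.1473∠-151.2° A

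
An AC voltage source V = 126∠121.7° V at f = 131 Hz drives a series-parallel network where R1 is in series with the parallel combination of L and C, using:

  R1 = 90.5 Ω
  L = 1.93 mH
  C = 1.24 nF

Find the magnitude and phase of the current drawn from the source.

Step 1 — Angular frequency: ω = 2π·f = 2π·131 = 823.1 rad/s.
Step 2 — Component impedances:
  R1: Z = R = 90.5 Ω
  L: Z = jωL = j·823.1·0.00193 = 0 + j1.589 Ω
  C: Z = 1/(jωC) = -j/(ω·C) = 0 - j9.798e+05 Ω
Step 3 — Parallel branch: L || C = 1/(1/L + 1/C) = 0 + j1.589 Ω.
Step 4 — Series with R1: Z_total = R1 + (L || C) = 90.5 + j1.589 Ω = 90.51∠1.0° Ω.
Step 5 — Source phasor: V = 126∠121.7° V = -66.21 + j107.2 V.
Step 6 — Ohm's law: I = V / Z_total = (-66.21 + j107.2) / (90.5 + j1.589) = -0.7106 + j1.197 A.
Step 7 — Convert to polar: |I| = 1.392 A, ∠I = 120.7°.

I = 1.392∠120.7° A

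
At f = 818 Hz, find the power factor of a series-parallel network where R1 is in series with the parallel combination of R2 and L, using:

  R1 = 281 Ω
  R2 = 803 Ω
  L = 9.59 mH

Step 1 — Angular frequency: ω = 2π·f = 2π·818 = 5140 rad/s.
Step 2 — Component impedances:
  R1: Z = R = 281 Ω
  R2: Z = R = 803 Ω
  L: Z = jωL = j·5140·0.00959 = 0 + j49.29 Ω
Step 3 — Parallel branch: R2 || L = 1/(1/R2 + 1/L) = 3.014 + j49.1 Ω.
Step 4 — Series with R1: Z_total = R1 + (R2 || L) = 284 + j49.1 Ω = 288.2∠9.8° Ω.
Step 5 — Power factor: PF = cos(φ) = Re(Z)/|Z| = 284/288.2 = 0.9854.
Step 6 — Type: Im(Z) = 49.1 ⇒ lagging (phase φ = 9.8°).

PF = 0.9854 (lagging, φ = 9.8°)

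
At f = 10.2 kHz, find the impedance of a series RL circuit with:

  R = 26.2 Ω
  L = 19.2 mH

Step 1 — Angular frequency: ω = 2π·f = 2π·1.02e+04 = 6.409e+04 rad/s.
Step 2 — Component impedances:
  R: Z = R = 26.2 Ω
  L: Z = jωL = j·6.409e+04·0.0192 = 0 + j1230 Ω
Step 3 — Series combination: Z_total = R + L = 26.2 + j1230 Ω = 1231∠88.8° Ω.

Z = 26.2 + j1230 Ω = 1231∠88.8° Ω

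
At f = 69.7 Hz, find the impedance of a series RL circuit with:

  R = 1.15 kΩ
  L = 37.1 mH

Step 1 — Angular frequency: ω = 2π·f = 2π·69.7 = 437.9 rad/s.
Step 2 — Component impedances:
  R: Z = R = 1150 Ω
  L: Z = jωL = j·437.9·0.0371 = 0 + j16.25 Ω
Step 3 — Series combination: Z_total = R + L = 1150 + j16.25 Ω = 1150∠0.8° Ω.

Z = 1150 + j16.25 Ω = 1150∠0.8° Ω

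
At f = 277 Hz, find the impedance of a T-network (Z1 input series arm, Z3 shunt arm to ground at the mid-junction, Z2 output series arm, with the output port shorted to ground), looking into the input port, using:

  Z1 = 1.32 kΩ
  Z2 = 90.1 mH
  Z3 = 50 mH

Step 1 — Angular frequency: ω = 2π·f = 2π·277 = 1740 rad/s.
Step 2 — Component impedances:
  Z1: Z = R = 1320 Ω
  Z2: Z = jωL = j·1740·0.0901 = 0 + j156.8 Ω
  Z3: Z = jωL = j·1740·0.05 = 0 + j87.02 Ω
Step 3 — With the output port shorted to ground, the output series arm Z2 runs from the junction to ground; the shunt arm Z3 also runs from the junction to ground. They appear in parallel: Z3 || Z2 = 0 + j55.96 Ω.
Step 4 — Series with input arm Z1: Z_in = Z1 + (Z3 || Z2) = 1320 + j55.96 Ω = 1321∠2.4° Ω.

Z = 1320 + j55.96 Ω = 1321∠2.4° Ω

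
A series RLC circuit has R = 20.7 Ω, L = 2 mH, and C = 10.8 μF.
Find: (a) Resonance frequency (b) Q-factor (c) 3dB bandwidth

Step 1 — Resonance: ω₀ = 1/√(LC) = 1/√(0.002·1.08e-05) = 6804 rad/s.
Step 2 — f₀ = ω₀/(2π) = 1083 Hz.
Step 3 — Series Q: Q = ω₀L/R = 6804·0.002/20.7 = 0.6574.
Step 4 — Bandwidth: Δω = ω₀/Q = 1.035e+04 rad/s; BW = Δω/(2π) = 1647 Hz.

(a) f₀ = 1083 Hz  (b) Q = 0.6574  (c) BW = 1647 Hz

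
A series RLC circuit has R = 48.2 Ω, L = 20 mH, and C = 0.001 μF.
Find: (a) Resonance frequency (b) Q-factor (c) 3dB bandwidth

Step 1 — Resonance condition Im(Z)=0 gives ω₀ = 1/√(LC).
Step 2 — ω₀ = 1/√(0.02·1e-09) = 2.236e+05 rad/s.
Step 3 — f₀ = ω₀/(2π) = 3.559e+04 Hz.
Step 4 — Series Q: Q = ω₀L/R = 2.236e+05·0.02/48.2 = 92.78.
Step 5 — 3dB bandwidth: Δω = ω₀/Q = 2410 rad/s; BW = Δω/(2π) = 383.6 Hz.

(a) f₀ = 3.559e+04 Hz  (b) Q = 92.78  (c) BW = 383.6 Hz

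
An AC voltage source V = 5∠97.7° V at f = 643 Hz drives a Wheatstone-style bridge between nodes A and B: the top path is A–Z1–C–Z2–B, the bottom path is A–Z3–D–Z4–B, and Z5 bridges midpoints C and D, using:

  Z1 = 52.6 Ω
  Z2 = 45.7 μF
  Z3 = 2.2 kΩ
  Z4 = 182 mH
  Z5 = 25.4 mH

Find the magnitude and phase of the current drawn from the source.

Step 1 — Angular frequency: ω = 2π·f = 2π·643 = 4040 rad/s.
Step 2 — Component impedances:
  Z1: Z = R = 52.6 Ω
  Z2: Z = 1/(jωC) = -j/(ω·C) = 0 - j5.416 Ω
  Z3: Z = R = 2200 Ω
  Z4: Z = jωL = j·4040·0.182 = 0 + j735.3 Ω
  Z5: Z = jωL = j·4040·0.0254 = 0 + j102.6 Ω
Step 3 — Bridge requires nodal analysis (the Z5 bridge couples midpoints C and D, so the two paths cannot be reduced to a simple series/parallel combination). Setting node B to ground and injecting 1 A at node A, the 3-node admittance system at A, C, D solves to V_A = Z_AB = 51.38 - j5.371 Ω = 51.66∠-6.0° Ω.
Step 4 — Source phasor: V = 5∠97.7° V = -0.6699 + j4.955 V.
Step 5 — Ohm's law: I = V / Z_total = (-0.6699 + j4.955) / (51.38 - j5.371) = -0.02287 + j0.09405 A.
Step 6 — Convert to polar: |I| = 0.0968 A, ∠I = 103.7°.

I = 0.0968∠103.7° A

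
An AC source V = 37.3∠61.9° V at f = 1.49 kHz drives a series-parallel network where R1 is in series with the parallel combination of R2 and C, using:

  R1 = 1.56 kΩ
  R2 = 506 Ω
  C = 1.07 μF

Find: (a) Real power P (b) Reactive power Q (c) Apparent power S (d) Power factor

Step 1 — Angular frequency: ω = 2π·f = 2π·1490 = 9362 rad/s.
Step 2 — Component impedances:
  R1: Z = R = 1560 Ω
  R2: Z = R = 506 Ω
  C: Z = 1/(jωC) = -j/(ω·C) = 0 - j99.83 Ω
Step 3 — Parallel branch: R2 || C = 1/(1/R2 + 1/C) = 18.96 - j96.09 Ω.
Step 4 — Series with R1: Z_total = R1 + (R2 || C) = 1579 - j96.09 Ω = 1582∠-3.5° Ω.
Step 5 — Source phasor: V = 37.3∠61.9° V = 17.57 + j32.9 V.
Step 6 — Current: I = V / Z = 0.009822 + j0.02144 A = 0.02358∠65.4° A.
Step 7 — Complex power: S = V·I* = 0.8779 - j0.05342 VA.
Step 8 — Real power: P = Re(S) = 0.8779 W.
Step 9 — Reactive power: Q = Im(S) = -0.05342 VAR.
Step 10 — Apparent power: |S| = 0.8795 VA.
Step 11 — Power factor: PF = P/|S| = 0.9982 (leading).

(a) P = 0.8779 W  (b) Q = -0.05342 VAR  (c) S = 0.8795 VA  (d) PF = 0.9982 (leading)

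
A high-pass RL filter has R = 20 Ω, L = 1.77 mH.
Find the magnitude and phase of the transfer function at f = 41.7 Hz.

Step 1 — Angular frequency: ω = 2π·41.7 = 262 rad/s.
Step 2 — Transfer function: H(jω) = jωL/(R + jωL).
Step 3 — Numerator jωL = j·0.4638; denominator R + jωL = 20 + j0.4638.
Step 4 — H = 0.0005374 + j0.02318.
Step 5 — Magnitude: |H| = 0.02318 (-32.7 dB); phase: φ = 88.7°.

|H| = 0.02318 (-32.7 dB), φ = 88.7°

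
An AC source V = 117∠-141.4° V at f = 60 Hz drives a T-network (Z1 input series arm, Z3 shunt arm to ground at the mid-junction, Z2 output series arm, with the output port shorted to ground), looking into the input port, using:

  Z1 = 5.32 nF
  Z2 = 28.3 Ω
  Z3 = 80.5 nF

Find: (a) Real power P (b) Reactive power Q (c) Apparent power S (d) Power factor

Step 1 — Angular frequency: ω = 2π·f = 2π·60 = 377 rad/s.
Step 2 — Component impedances:
  Z1: Z = 1/(jωC) = -j/(ω·C) = 0 - j4.986e+05 Ω
  Z2: Z = R = 28.3 Ω
  Z3: Z = 1/(jωC) = -j/(ω·C) = 0 - j3.295e+04 Ω
Step 3 — With the output port shorted to ground, the output series arm Z2 runs from the junction to ground; the shunt arm Z3 also runs from the junction to ground. They appear in parallel: Z3 || Z2 = 28.3 - j0.02431 Ω.
Step 4 — Series with input arm Z1: Z_in = Z1 + (Z3 || Z2) = 28.3 - j4.986e+05 Ω = 4.986e+05∠-90.0° Ω.
Step 5 — Source phasor: V = 117∠-141.4° V = -91.44 - j72.99 V.
Step 6 — Current: I = V / Z = 0.0001464 - j0.0001834 A = 0.0002347∠-51.4° A.
Step 7 — Complex power: S = V·I* = 1.558e-06 - j0.02745 VA.
Step 8 — Real power: P = Re(S) = 1.558e-06 W.
Step 9 — Reactive power: Q = Im(S) = -0.02745 VAR.
Step 10 — Apparent power: |S| = 0.02745 VA.
Step 11 — Power factor: PF = P/|S| = 5.676e-05 (leading).

(a) P = 1.558e-06 W  (b) Q = -0.02745 VAR  (c) S = 0.02745 VA  (d) PF = 5.676e-05 (leading)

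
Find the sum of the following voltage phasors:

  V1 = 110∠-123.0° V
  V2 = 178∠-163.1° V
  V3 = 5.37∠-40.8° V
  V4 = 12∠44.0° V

Step 1 — Convert each phasor to rectangular form:
  V1 = 110·(cos(-123.0°) + j·sin(-123.0°)) = -59.91 - j92.25 V
  V2 = 178·(cos(-163.1°) + j·sin(-163.1°)) = -170.3 - j51.74 V
  V3 = 5.37·(cos(-40.8°) + j·sin(-40.8°)) = 4.065 - j3.509 V
  V4 = 12·(cos(44.0°) + j·sin(44.0°)) = 8.632 + j8.336 V
Step 2 — Sum components: V_total = -217.5 - j139.2 V.
Step 3 — Convert to polar: |V_total| = 258.2 V, ∠V_total = -147.4°.

V_total = 258.2∠-147.4° V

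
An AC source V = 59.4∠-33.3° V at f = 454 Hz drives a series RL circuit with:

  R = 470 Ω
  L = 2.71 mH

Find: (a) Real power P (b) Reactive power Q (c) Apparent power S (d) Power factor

Step 1 — Angular frequency: ω = 2π·f = 2π·454 = 2853 rad/s.
Step 2 — Component impedances:
  R: Z = R = 470 Ω
  L: Z = jωL = j·2853·0.00271 = 0 + j7.73 Ω
Step 3 — Series combination: Z_total = R + L = 470 + j7.73 Ω = 470.1∠0.9° Ω.
Step 4 — Source phasor: V = 59.4∠-33.3° V = 49.65 - j32.61 V.
Step 5 — Current: I = V / Z = 0.1045 - j0.07111 A = 0.1264∠-34.2° A.
Step 6 — Complex power: S = V·I* = 7.505 + j0.1234 VA.
Step 7 — Real power: P = Re(S) = 7.505 W.
Step 8 — Reactive power: Q = Im(S) = 0.1234 VAR.
Step 9 — Apparent power: |S| = 7.506 VA.
Step 10 — Power factor: PF = P/|S| = 0.9999 (lagging).

(a) P = 7.505 W  (b) Q = 0.1234 VAR  (c) S = 7.506 VA  (d) PF = 0.9999 (lagging)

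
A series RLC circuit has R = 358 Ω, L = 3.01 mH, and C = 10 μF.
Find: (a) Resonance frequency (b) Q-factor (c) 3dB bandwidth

Step 1 — Resonance: ω₀ = 1/√(LC) = 1/√(0.00301·1e-05) = 5764 rad/s.
Step 2 — f₀ = ω₀/(2π) = 917.4 Hz.
Step 3 — Series Q: Q = ω₀L/R = 5764·0.00301/358 = 0.04846.
Step 4 — Bandwidth: Δω = ω₀/Q = 1.189e+05 rad/s; BW = Δω/(2π) = 1.893e+04 Hz.

(a) f₀ = 917.4 Hz  (b) Q = 0.04846  (c) BW = 1.893e+04 Hz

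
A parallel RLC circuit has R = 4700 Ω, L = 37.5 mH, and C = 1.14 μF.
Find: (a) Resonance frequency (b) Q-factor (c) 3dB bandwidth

Step 1 — Resonance: ω₀ = 1/√(LC) = 1/√(0.0375·1.14e-06) = 4837 rad/s.
Step 2 — f₀ = ω₀/(2π) = 769.8 Hz.
Step 3 — Parallel Q: Q = R/(ω₀L) = 4700/(4837·0.0375) = 25.91.
Step 4 — Bandwidth: Δω = ω₀/Q = 186.6 rad/s; BW = Δω/(2π) = 29.7 Hz.

(a) f₀ = 769.8 Hz  (b) Q = 25.91  (c) BW = 29.7 Hz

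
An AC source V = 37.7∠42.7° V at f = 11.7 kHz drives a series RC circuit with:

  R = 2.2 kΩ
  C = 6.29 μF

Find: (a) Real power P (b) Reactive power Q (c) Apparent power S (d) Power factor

Step 1 — Angular frequency: ω = 2π·f = 2π·1.17e+04 = 7.351e+04 rad/s.
Step 2 — Component impedances:
  R: Z = R = 2200 Ω
  C: Z = 1/(jωC) = -j/(ω·C) = 0 - j2.163 Ω
Step 3 — Series combination: Z_total = R + C = 2200 - j2.163 Ω = 2200∠-0.1° Ω.
Step 4 — Source phasor: V = 37.7∠42.7° V = 27.71 + j25.57 V.
Step 5 — Current: I = V / Z = 0.01258 + j0.01163 A = 0.01714∠42.8° A.
Step 6 — Complex power: S = V·I* = 0.646 - j0.0006351 VA.
Step 7 — Real power: P = Re(S) = 0.646 W.
Step 8 — Reactive power: Q = Im(S) = -0.0006351 VAR.
Step 9 — Apparent power: |S| = 0.646 VA.
Step 10 — Power factor: PF = P/|S| = 1 (leading).

(a) P = 0.646 W  (b) Q = -0.0006351 VAR  (c) S = 0.646 VA  (d) PF = 1 (leading)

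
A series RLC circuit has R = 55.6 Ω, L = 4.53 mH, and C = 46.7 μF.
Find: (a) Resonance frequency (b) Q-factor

Step 1 — Resonance condition Im(Z)=0 gives ω₀ = 1/√(LC).
Step 2 — ω₀ = 1/√(0.00453·4.67e-05) = 2174 rad/s.
Step 3 — f₀ = ω₀/(2π) = 346 Hz.
Step 4 — Series Q: Q = ω₀L/R = 2174·0.00453/55.6 = 0.1771.

(a) f₀ = 346 Hz  (b) Q = 0.1771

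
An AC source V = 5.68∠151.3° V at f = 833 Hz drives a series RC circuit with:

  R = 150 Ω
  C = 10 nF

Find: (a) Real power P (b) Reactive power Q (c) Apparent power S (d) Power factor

Step 1 — Angular frequency: ω = 2π·f = 2π·833 = 5234 rad/s.
Step 2 — Component impedances:
  R: Z = R = 150 Ω
  C: Z = 1/(jωC) = -j/(ω·C) = 0 - j1.911e+04 Ω
Step 3 — Series combination: Z_total = R + C = 150 - j1.911e+04 Ω = 1.911e+04∠-89.6° Ω.
Step 4 — Source phasor: V = 5.68∠151.3° V = -4.982 + j2.728 V.
Step 5 — Current: I = V / Z = -0.0001448 - j0.0002596 A = 0.0002973∠-119.1° A.
Step 6 — Complex power: S = V·I* = 1.326e-05 - j0.001688 VA.
Step 7 — Real power: P = Re(S) = 1.326e-05 W.
Step 8 — Reactive power: Q = Im(S) = -0.001688 VAR.
Step 9 — Apparent power: |S| = 0.001689 VA.
Step 10 — Power factor: PF = P/|S| = 0.007851 (leading).

(a) P = 1.326e-05 W  (b) Q = -0.001688 VAR  (c) S = 0.001689 VA  (d) PF = 0.007851 (leading)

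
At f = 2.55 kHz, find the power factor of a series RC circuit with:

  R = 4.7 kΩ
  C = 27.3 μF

Step 1 — Angular frequency: ω = 2π·f = 2π·2550 = 1.602e+04 rad/s.
Step 2 — Component impedances:
  R: Z = R = 4700 Ω
  C: Z = 1/(jωC) = -j/(ω·C) = 0 - j2.286 Ω
Step 3 — Series combination: Z_total = R + C = 4700 - j2.286 Ω = 4700∠-0.0° Ω.
Step 4 — Power factor: PF = cos(φ) = Re(Z)/|Z| = 4700/4700 = 1.
Step 5 — Type: Im(Z) = -2.286 ⇒ leading (phase φ = -0.0°).

PF = 1 (leading, φ = -0.0°)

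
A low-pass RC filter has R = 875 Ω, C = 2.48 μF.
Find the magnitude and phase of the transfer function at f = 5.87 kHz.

Step 1 — Angular frequency: ω = 2π·5870 = 3.688e+04 rad/s.
Step 2 — Transfer function: H(jω) = 1/(1 + jωRC).
Step 3 — Denominator: 1 + jωRC = 1 + j·3.688e+04·875·2.48e-06 = 1 + j80.03.
Step 4 — H = 0.0001561 - j0.01249.
Step 5 — Magnitude: |H| = 0.01249 (-38.1 dB); phase: φ = -89.3°.

|H| = 0.01249 (-38.1 dB), φ = -89.3°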